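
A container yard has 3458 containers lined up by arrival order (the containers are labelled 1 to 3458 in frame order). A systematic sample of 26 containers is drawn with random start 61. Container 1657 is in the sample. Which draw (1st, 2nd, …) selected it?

k = 3458/26 = 133
position = (1657 − 61)/133 + 1 = 1596/133 + 1 = 12 + 1 = 13

13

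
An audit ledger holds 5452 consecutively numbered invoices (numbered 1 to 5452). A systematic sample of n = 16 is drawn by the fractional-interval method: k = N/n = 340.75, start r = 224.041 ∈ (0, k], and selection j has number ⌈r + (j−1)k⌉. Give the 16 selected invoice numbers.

225, 565, 906, 1247, 1588, 1928, 2269, 2610, 2951, 3291, 3632, 3973, 4314, 4654, 4995, 5336

j=1: r + 0k = 224.041 → ⌈·⌉ = 225
j=2: r + 1k = 564.791 → ⌈·⌉ = 565
j=3: r + 2k = 905.541 → ⌈·⌉ = 906
j=4: r + 3k = 1246.291 → ⌈·⌉ = 1247
j=5: r + 4k = 1587.041 → ⌈·⌉ = 1588
j=6: r + 5k = 1927.791 → ⌈·⌉ = 1928
j=7: r + 6k = 2268.541 → ⌈·⌉ = 2269
j=8: r + 7k = 2609.291 → ⌈·⌉ = 2610
j=9: r + 8k = 2950.041 → ⌈·⌉ = 2951
j=10: r + 9k = 3290.791 → ⌈·⌉ = 3291
j=11: r + 10k = 3631.541 → ⌈·⌉ = 3632
j=12: r + 11k = 3972.291 → ⌈·⌉ = 3973
j=13: r + 12k = 4313.041 → ⌈·⌉ = 4314
j=14: r + 13k = 4653.791 → ⌈·⌉ = 4654
j=15: r + 14k = 4994.541 → ⌈·⌉ = 4995
j=16: r + 15k = 5335.291 → ⌈·⌉ = 5336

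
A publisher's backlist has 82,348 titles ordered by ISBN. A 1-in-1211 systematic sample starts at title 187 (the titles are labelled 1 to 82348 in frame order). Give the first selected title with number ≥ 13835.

k = 1211
Steps past start: ⌈(13835 − 187)/1211⌉ = ⌈13648/1211⌉ = 12
Selected title: 187 + 12×1211 = 14719

14719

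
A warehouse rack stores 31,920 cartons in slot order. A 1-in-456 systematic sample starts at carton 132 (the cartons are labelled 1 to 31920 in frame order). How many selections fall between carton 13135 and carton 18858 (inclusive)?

13

k = 456
First selection ≥ 13135: 132 + ⌈(13135−132)/456⌉·456 = 132 + 29×456 = 13356
Last selection ≤ 18858: 132 + ⌊(18858−132)/456⌋·456 = 132 + 41×456 = 18828
Count = 41 − 29 + 1 = 13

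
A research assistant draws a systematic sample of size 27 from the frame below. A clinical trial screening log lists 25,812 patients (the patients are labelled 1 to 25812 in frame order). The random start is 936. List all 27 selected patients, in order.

k = N/n = 25812/27 = 956
patient 1: 936
patient 2: 936 + 956 = 1892
patient 3: 1892 + 956 = 2848
patient 4: 2848 + 956 = 3804
patient 5: 3804 + 956 = 4760
patient 6: 4760 + 956 = 5716
patient 7: 5716 + 956 = 6672
patient 8: 6672 + 956 = 7628
patient 9: 7628 + 956 = 8584
patient 10: 8584 + 956 = 9540
patient 11: 9540 + 956 = 10496
patient 12: 10496 + 956 = 11452
patient 13: 11452 + 956 = 12408
patient 14: 12408 + 956 = 13364
patient 15: 13364 + 956 = 14320
patient 16: 14320 + 956 = 15276
patient 17: 15276 + 956 = 16232
patient 18: 16232 + 956 = 17188
patient 19: 17188 + 956 = 18144
patient 20: 18144 + 956 = 19100
patient 21: 19100 + 956 = 20056
patient 22: 20056 + 956 = 21012
patient 23: 21012 + 956 = 21968
patient 24: 21968 + 956 = 22924
patient 25: 22924 + 956 = 23880
patient 26: 23880 + 956 = 24836
patient 27: 24836 + 956 = 25792

936, 1892, 2848, 3804, 4760, 5716, 6672, 7628, 8584, 9540, 10496, 11452, 12408, 13364, 14320, 15276, 16232, 17188, 18144, 19100, 20056, 21012, 21968, 22924, 23880, 24836, 25792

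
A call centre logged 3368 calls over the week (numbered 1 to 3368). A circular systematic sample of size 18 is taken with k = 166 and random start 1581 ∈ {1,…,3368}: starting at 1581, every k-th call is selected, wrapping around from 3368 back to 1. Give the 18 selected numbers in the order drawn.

1581, 1747, 1913, 2079, 2245, 2411, 2577, 2743, 2909, 3075, 3241, 39, 205, 371, 537, 703, 869, 1035

Selection 1: 1581
Selection 2: 1581 + 166 = 1747
Selection 3: 1747 + 166 = 1913
Selection 4: 1913 + 166 = 2079
Selection 5: 2079 + 166 = 2245
Selection 6: 2245 + 166 = 2411
Selection 7: 2411 + 166 = 2577
Selection 8: 2577 + 166 = 2743
Selection 9: 2743 + 166 = 2909
Selection 10: 2909 + 166 = 3075
Selection 11: 3075 + 166 = 3241
Selection 12: 3241 + 166 = 3407 → 3407 − 3368 = 39
Selection 13: 39 + 166 = 205
Selection 14: 205 + 166 = 371
Selection 15: 371 + 166 = 537
Selection 16: 537 + 166 = 703
Selection 17: 703 + 166 = 869
Selection 18: 869 + 166 = 1035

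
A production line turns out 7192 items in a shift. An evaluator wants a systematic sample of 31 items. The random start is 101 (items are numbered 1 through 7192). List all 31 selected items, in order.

k = N/n = 7192/31 = 232
item 1: 101
item 2: 101 + 232 = 333
item 3: 333 + 232 = 565
item 4: 565 + 232 = 797
item 5: 797 + 232 = 1029
item 6: 1029 + 232 = 1261
item 7: 1261 + 232 = 1493
item 8: 1493 + 232 = 1725
item 9: 1725 + 232 = 1957
item 10: 1957 + 232 = 2189
item 11: 2189 + 232 = 2421
item 12: 2421 + 232 = 2653
item 13: 2653 + 232 = 2885
item 14: 2885 + 232 = 3117
item 15: 3117 + 232 = 3349
item 16: 3349 + 232 = 3581
item 17: 3581 + 232 = 3813
item 18: 3813 + 232 = 4045
item 19: 4045 + 232 = 4277
item 20: 4277 + 232 = 4509
item 21: 4509 + 232 = 4741
item 22: 4741 + 232 = 4973
item 23: 4973 + 232 = 5205
item 24: 5205 + 232 = 5437
item 25: 5437 + 232 = 5669
item 26: 5669 + 232 = 5901
item 27: 5901 + 232 = 6133
item 28: 6133 + 232 = 6365
item 29: 6365 + 232 = 6597
item 30: 6597 + 232 = 6829
item 31: 6829 + 232 = 7061

101, 333, 565, 797, 1029, 1261, 1493, 1725, 1957, 2189, 2421, 2653, 2885, 3117, 3349, 3581, 3813, 4045, 4277, 4509, 4741, 4973, 5205, 5437, 5669, 5901, 6133, 6365, 6597, 6829, 7061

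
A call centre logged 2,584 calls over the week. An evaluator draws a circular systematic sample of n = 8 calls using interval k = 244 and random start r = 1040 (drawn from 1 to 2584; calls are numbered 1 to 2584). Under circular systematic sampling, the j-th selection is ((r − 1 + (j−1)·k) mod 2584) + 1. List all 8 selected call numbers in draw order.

1040, 1284, 1528, 1772, 2016, 2260, 2504, 164

Selection 1: 1040
Selection 2: 1040 + 244 = 1284
Selection 3: 1284 + 244 = 1528
Selection 4: 1528 + 244 = 1772
Selection 5: 1772 + 244 = 2016
Selection 6: 2016 + 244 = 2260
Selection 7: 2260 + 244 = 2504
Selection 8: 2504 + 244 = 2748 → 2748 − 2584 = 164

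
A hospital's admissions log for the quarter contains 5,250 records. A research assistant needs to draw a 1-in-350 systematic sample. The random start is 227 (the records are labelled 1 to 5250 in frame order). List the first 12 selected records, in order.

227, 577, 927, 1277, 1627, 1977, 2327, 2677, 3027, 3377, 3727, 4077

record 1: 227
record 2: 227 + 350 = 577
record 3: 577 + 350 = 927
record 4: 927 + 350 = 1277
record 5: 1277 + 350 = 1627
record 6: 1627 + 350 = 1977
record 7: 1977 + 350 = 2327
record 8: 2327 + 350 = 2677
record 9: 2677 + 350 = 3027
record 10: 3027 + 350 = 3377
record 11: 3377 + 350 = 3727
record 12: 3727 + 350 = 4077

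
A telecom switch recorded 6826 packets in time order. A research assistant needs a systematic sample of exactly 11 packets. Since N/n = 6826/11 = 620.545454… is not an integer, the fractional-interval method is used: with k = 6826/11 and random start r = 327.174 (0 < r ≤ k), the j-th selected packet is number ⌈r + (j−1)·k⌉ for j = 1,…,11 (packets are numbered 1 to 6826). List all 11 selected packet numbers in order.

328, 948, 1569, 2189, 2810, 3430, 4051, 4671, 5292, 5913, 6533

j=1: r + 0k = 327.174 → ⌈·⌉ = 328
j=2: r + 1k = 947.719454… → ⌈·⌉ = 948
j=3: r + 2k = 1568.264909… → ⌈·⌉ = 1569
j=4: r + 3k = 2188.810363… → ⌈·⌉ = 2189
j=5: r + 4k = 2809.355818… → ⌈·⌉ = 2810
j=6: r + 5k = 3429.901272… → ⌈·⌉ = 3430
j=7: r + 6k = 4050.446727… → ⌈·⌉ = 4051
j=8: r + 7k = 4670.992181… → ⌈·⌉ = 4671
j=9: r + 8k = 5291.537636… → ⌈·⌉ = 5292
j=10: r + 9k = 5912.083090… → ⌈·⌉ = 5913
j=11: r + 10k = 6532.628545… → ⌈·⌉ = 6533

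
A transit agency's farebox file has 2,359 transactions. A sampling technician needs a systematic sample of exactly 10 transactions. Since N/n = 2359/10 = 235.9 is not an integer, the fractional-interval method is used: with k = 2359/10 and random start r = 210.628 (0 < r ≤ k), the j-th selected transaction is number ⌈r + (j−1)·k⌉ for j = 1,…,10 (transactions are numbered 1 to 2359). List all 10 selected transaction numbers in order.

211, 447, 683, 919, 1155, 1391, 1627, 1862, 2098, 2334

j=1: r + 0k = 210.628 → ⌈·⌉ = 211
j=2: r + 1k = 446.528 → ⌈·⌉ = 447
j=3: r + 2k = 682.428 → ⌈·⌉ = 683
j=4: r + 3k = 918.328 → ⌈·⌉ = 919
j=5: r + 4k = 1154.228 → ⌈·⌉ = 1155
j=6: r + 5k = 1390.128 → ⌈·⌉ = 1391
j=7: r + 6k = 1626.028 → ⌈·⌉ = 1627
j=8: r + 7k = 1861.928 → ⌈·⌉ = 1862
j=9: r + 8k = 2097.828 → ⌈·⌉ = 2098
j=10: r + 9k = 2333.728 → ⌈·⌉ = 2334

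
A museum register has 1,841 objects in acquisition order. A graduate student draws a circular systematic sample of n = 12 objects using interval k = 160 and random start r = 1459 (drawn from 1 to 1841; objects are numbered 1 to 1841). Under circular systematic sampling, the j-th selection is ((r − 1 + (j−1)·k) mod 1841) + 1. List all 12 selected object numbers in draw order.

Selection 1: 1459
Selection 2: 1459 + 160 = 1619
Selection 3: 1619 + 160 = 1779
Selection 4: 1779 + 160 = 1939 → 1939 − 1841 = 98
Selection 5: 98 + 160 = 258
Selection 6: 258 + 160 = 418
Selection 7: 418 + 160 = 578
Selection 8: 578 + 160 = 738
Selection 9: 738 + 160 = 898
Selection 10: 898 + 160 = 1058
Selection 11: 1058 + 160 = 1218
Selection 12: 1218 + 160 = 1378

1459, 1619, 1779, 98, 258, 418, 578, 738, 898, 1058, 1218, 1378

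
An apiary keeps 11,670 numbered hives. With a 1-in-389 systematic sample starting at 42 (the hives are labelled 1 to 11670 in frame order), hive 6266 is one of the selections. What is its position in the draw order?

k = 389
position = (6266 − 42)/389 + 1 = 6224/389 + 1 = 16 + 1 = 17

17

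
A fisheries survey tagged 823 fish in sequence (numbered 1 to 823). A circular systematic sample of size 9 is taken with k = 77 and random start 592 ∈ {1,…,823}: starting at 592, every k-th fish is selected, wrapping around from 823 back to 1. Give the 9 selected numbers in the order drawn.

Selection 1: 592
Selection 2: 592 + 77 = 669
Selection 3: 669 + 77 = 746
Selection 4: 746 + 77 = 823
Selection 5: 823 + 77 = 900 → 900 − 823 = 77
Selection 6: 77 + 77 = 154
Selection 7: 154 + 77 = 231
Selection 8: 231 + 77 = 308
Selection 9: 308 + 77 = 385

592, 669, 746, 823, 77, 154, 231, 308, 385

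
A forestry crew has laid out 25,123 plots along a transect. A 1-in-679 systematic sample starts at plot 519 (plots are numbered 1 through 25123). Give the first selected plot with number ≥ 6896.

k = 679
Steps past start: ⌈(6896 − 519)/679⌉ = ⌈6377/679⌉ = 10
Selected plot: 519 + 10×679 = 7309

7309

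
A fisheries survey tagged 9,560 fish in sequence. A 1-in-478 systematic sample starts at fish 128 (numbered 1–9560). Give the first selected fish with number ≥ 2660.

k = 478
Steps past start: ⌈(2660 − 128)/478⌉ = ⌈2532/478⌉ = 6
Selected fish: 128 + 6×478 = 2996

2996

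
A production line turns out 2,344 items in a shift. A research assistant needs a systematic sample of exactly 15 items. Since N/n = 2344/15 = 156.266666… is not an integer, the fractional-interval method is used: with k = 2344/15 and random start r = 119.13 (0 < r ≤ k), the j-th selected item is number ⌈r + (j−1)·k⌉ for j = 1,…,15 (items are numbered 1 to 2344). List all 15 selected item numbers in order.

120, 276, 432, 588, 745, 901, 1057, 1213, 1370, 1526, 1682, 1839, 1995, 2151, 2307

j=1: r + 0k = 119.13 → ⌈·⌉ = 120
j=2: r + 1k = 275.396666… → ⌈·⌉ = 276
j=3: r + 2k = 431.663333… → ⌈·⌉ = 432
j=4: r + 3k = 587.93 → ⌈·⌉ = 588
j=5: r + 4k = 744.196666… → ⌈·⌉ = 745
j=6: r + 5k = 900.463333… → ⌈·⌉ = 901
j=7: r + 6k = 1056.73 → ⌈·⌉ = 1057
j=8: r + 7k = 1212.996666… → ⌈·⌉ = 1213
j=9: r + 8k = 1369.263333… → ⌈·⌉ = 1370
j=10: r + 9k = 1525.53 → ⌈·⌉ = 1526
j=11: r + 10k = 1681.796666… → ⌈·⌉ = 1682
j=12: r + 11k = 1838.063333… → ⌈·⌉ = 1839
j=13: r + 12k = 1994.33 → ⌈·⌉ = 1995
j=14: r + 13k = 2150.596666… → ⌈·⌉ = 2151
j=15: r + 14k = 2306.863333… → ⌈·⌉ = 2307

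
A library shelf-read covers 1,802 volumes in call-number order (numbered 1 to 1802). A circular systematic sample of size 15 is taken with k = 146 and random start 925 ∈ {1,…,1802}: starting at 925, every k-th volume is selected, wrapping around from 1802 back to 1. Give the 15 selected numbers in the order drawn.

Selection 1: 925
Selection 2: 925 + 146 = 1071
Selection 3: 1071 + 146 = 1217
Selection 4: 1217 + 146 = 1363
Selection 5: 1363 + 146 = 1509
Selection 6: 1509 + 146 = 1655
Selection 7: 1655 + 146 = 1801
Selection 8: 1801 + 146 = 1947 → 1947 − 1802 = 145
Selection 9: 145 + 146 = 291
Selection 10: 291 + 146 = 437
Selection 11: 437 + 146 = 583
Selection 12: 583 + 146 = 729
Selection 13: 729 + 146 = 875
Selection 14: 875 + 146 = 1021
Selection 15: 1021 + 146 = 1167

925, 1071, 1217, 1363, 1509, 1655, 1801, 145, 291, 437, 583, 729, 875, 1021, 1167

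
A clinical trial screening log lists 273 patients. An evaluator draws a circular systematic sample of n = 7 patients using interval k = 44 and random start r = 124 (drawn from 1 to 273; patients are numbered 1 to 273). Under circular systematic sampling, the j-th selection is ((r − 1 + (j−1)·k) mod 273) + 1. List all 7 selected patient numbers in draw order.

Selection 1: 124
Selection 2: 124 + 44 = 168
Selection 3: 168 + 44 = 212
Selection 4: 212 + 44 = 256
Selection 5: 256 + 44 = 300 → 300 − 273 = 27
Selection 6: 27 + 44 = 71
Selection 7: 71 + 44 = 115

124, 168, 212, 256, 27, 71, 115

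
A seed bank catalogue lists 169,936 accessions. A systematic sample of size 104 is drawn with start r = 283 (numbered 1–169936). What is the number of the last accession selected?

k = 169936/104 = 1634
104th selection = r + (104−1)·k = 283 + 103×1634 = 283 + 168302 = 168585

168585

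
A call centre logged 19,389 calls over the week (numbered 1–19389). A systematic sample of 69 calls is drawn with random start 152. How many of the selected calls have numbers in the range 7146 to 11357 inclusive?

k = 19389/69 = 281
First selection ≥ 7146: 152 + ⌈(7146−152)/281⌉·281 = 152 + 25×281 = 7177
Last selection ≤ 11357: 152 + ⌊(11357−152)/281⌋·281 = 152 + 39×281 = 11111
Count = 39 − 25 + 1 = 15

15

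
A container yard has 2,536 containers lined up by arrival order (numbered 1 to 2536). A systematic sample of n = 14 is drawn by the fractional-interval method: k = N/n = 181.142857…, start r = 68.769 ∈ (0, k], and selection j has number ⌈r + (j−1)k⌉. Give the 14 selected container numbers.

69, 250, 432, 613, 794, 975, 1156, 1337, 1518, 1700, 1881, 2062, 2243, 2424

j=1: r + 0k = 68.769 → ⌈·⌉ = 69
j=2: r + 1k = 249.911857… → ⌈·⌉ = 250
j=3: r + 2k = 431.054714… → ⌈·⌉ = 432
j=4: r + 3k = 612.197571… → ⌈·⌉ = 613
j=5: r + 4k = 793.340428… → ⌈·⌉ = 794
j=6: r + 5k = 974.483285… → ⌈·⌉ = 975
j=7: r + 6k = 1155.626142… → ⌈·⌉ = 1156
j=8: r + 7k = 1336.769 → ⌈·⌉ = 1337
j=9: r + 8k = 1517.911857… → ⌈·⌉ = 1518
j=10: r + 9k = 1699.054714… → ⌈·⌉ = 1700
j=11: r + 10k = 1880.197571… → ⌈·⌉ = 1881
j=12: r + 11k = 2061.340428… → ⌈·⌉ = 2062
j=13: r + 12k = 2242.483285… → ⌈·⌉ = 2243
j=14: r + 13k = 2423.626142… → ⌈·⌉ = 2424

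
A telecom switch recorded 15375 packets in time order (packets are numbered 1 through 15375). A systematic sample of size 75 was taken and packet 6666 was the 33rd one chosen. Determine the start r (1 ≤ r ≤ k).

k = 15375/75 = 205
r = 6666 − (33−1)×205 = 6666 − 6560 = 106

106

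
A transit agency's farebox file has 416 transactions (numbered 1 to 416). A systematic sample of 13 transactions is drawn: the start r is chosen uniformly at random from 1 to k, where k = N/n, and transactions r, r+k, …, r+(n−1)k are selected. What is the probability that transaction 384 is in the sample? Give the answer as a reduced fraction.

1/32

k = 416/13 = 32.
Transaction 384 is selected iff r ≡ 384 (mod 32); exactly one such r in {1,…,32}.
Inclusion probability = 1/32.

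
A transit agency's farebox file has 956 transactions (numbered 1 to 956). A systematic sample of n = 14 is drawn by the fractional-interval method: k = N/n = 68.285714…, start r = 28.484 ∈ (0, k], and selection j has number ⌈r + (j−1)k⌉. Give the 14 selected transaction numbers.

j=1: r + 0k = 28.484 → ⌈·⌉ = 29
j=2: r + 1k = 96.769714… → ⌈·⌉ = 97
j=3: r + 2k = 165.055428… → ⌈·⌉ = 166
j=4: r + 3k = 233.341142… → ⌈·⌉ = 234
j=5: r + 4k = 301.626857… → ⌈·⌉ = 302
j=6: r + 5k = 369.912571… → ⌈·⌉ = 370
j=7: r + 6k = 438.198285… → ⌈·⌉ = 439
j=8: r + 7k = 506.484 → ⌈·⌉ = 507
j=9: r + 8k = 574.769714… → ⌈·⌉ = 575
j=10: r + 9k = 643.055428… → ⌈·⌉ = 644
j=11: r + 10k = 711.341142… → ⌈·⌉ = 712
j=12: r + 11k = 779.626857… → ⌈·⌉ = 780
j=13: r + 12k = 847.912571… → ⌈·⌉ = 848
j=14: r + 13k = 916.198285… → ⌈·⌉ = 917

29, 97, 166, 234, 302, 370, 439, 507, 575, 644, 712, 780, 848, 917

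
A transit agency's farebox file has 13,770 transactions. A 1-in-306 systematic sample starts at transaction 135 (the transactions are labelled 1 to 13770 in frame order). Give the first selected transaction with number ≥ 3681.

3807

k = 306
Steps past start: ⌈(3681 − 135)/306⌉ = ⌈3546/306⌉ = 12
Selected transaction: 135 + 12×306 = 3807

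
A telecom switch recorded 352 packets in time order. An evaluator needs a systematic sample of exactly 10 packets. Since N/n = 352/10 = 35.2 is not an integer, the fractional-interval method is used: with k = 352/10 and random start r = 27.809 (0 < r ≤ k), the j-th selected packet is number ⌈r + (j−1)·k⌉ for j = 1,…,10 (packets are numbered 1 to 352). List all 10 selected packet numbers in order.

j=1: r + 0k = 27.809 → ⌈·⌉ = 28
j=2: r + 1k = 63.009 → ⌈·⌉ = 64
j=3: r + 2k = 98.209 → ⌈·⌉ = 99
j=4: r + 3k = 133.409 → ⌈·⌉ = 134
j=5: r + 4k = 168.609 → ⌈·⌉ = 169
j=6: r + 5k = 203.809 → ⌈·⌉ = 204
j=7: r + 6k = 239.009 → ⌈·⌉ = 240
j=8: r + 7k = 274.209 → ⌈·⌉ = 275
j=9: r + 8k = 309.409 → ⌈·⌉ = 310
j=10: r + 9k = 344.609 → ⌈·⌉ = 345

28, 64, 99, 134, 169, 204, 240, 275, 310, 345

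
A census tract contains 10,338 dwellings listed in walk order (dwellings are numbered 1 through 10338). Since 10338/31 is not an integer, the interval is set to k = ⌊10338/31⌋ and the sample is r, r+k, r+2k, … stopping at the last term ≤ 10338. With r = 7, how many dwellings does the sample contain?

k = ⌊10338/31⌋ = 333
Achieved size = ⌊(10338 − 7)/333⌋ + 1 = ⌊10331/333⌋ + 1 = 31 + 1 = 32
(last selection: 7 + 31×333 = 10330 ≤ 10338; next would be 10663 > 10338)

32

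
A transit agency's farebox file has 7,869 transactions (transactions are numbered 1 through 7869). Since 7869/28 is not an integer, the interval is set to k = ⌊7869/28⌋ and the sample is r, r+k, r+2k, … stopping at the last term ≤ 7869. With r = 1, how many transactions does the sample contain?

k = ⌊7869/28⌋ = 281
Achieved size = ⌊(7869 − 1)/281⌋ + 1 = ⌊7868/281⌋ + 1 = 28 + 1 = 29
(last selection: 1 + 28×281 = 7869 ≤ 7869; next would be 8150 > 7869)

29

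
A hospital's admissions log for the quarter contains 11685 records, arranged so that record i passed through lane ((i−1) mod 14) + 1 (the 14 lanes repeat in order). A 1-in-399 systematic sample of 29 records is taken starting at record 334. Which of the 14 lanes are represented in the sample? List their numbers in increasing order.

5, 12

Consecutive selections differ by k = 399, so their lane numbers differ by 399 mod 14 = 7.
gcd(399, 14) = 7, so the sample visits 14/7 = 2 distinct residues mod 14.
Start 334 is lane 12; the lanes hit are 5, 12.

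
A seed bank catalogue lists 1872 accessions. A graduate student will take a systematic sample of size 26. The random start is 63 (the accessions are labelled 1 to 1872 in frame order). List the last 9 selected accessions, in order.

1287, 1359, 1431, 1503, 1575, 1647, 1719, 1791, 1863

k = N/n = 1872/26 = 72
18th selection = 63 + 17×72 = 1287
19th: 1287 + 72 = 1359
20th: 1359 + 72 = 1431
21st: 1431 + 72 = 1503
22nd: 1503 + 72 = 1575
23rd: 1575 + 72 = 1647
24th: 1647 + 72 = 1719
25th: 1719 + 72 = 1791
26th: 1791 + 72 = 1863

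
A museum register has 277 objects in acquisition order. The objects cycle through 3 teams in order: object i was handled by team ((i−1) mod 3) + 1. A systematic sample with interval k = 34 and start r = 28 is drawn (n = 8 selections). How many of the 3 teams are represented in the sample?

3

Consecutive selections differ by k = 34, so their team numbers differ by 34 mod 3 = 1.
gcd(34, 3) = 1, so the sample visits 3/1 = 3 distinct residues mod 3.
Start 28 is team 1; the teams hit are 1, 2, 3.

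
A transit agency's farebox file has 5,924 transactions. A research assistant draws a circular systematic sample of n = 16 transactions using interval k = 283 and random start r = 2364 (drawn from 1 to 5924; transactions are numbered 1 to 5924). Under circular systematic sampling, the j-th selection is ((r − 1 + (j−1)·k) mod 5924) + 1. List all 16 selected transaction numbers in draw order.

2364, 2647, 2930, 3213, 3496, 3779, 4062, 4345, 4628, 4911, 5194, 5477, 5760, 119, 402, 685

Selection 1: 2364
Selection 2: 2364 + 283 = 2647
Selection 3: 2647 + 283 = 2930
Selection 4: 2930 + 283 = 3213
Selection 5: 3213 + 283 = 3496
Selection 6: 3496 + 283 = 3779
Selection 7: 3779 + 283 = 4062
Selection 8: 4062 + 283 = 4345
Selection 9: 4345 + 283 = 4628
Selection 10: 4628 + 283 = 4911
Selection 11: 4911 + 283 = 5194
Selection 12: 5194 + 283 = 5477
Selection 13: 5477 + 283 = 5760
Selection 14: 5760 + 283 = 6043 → 6043 − 5924 = 119
Selection 15: 119 + 283 = 402
Selection 16: 402 + 283 = 685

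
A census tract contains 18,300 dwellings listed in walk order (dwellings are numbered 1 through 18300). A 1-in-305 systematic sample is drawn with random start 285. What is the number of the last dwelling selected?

18280

k = 305
60th selection = r + (60−1)·k = 285 + 59×305 = 285 + 17995 = 18280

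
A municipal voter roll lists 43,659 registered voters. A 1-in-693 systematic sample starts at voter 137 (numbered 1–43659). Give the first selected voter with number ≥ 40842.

41024

k = 693
Steps past start: ⌈(40842 − 137)/693⌉ = ⌈40705/693⌉ = 59
Selected voter: 137 + 59×693 = 41024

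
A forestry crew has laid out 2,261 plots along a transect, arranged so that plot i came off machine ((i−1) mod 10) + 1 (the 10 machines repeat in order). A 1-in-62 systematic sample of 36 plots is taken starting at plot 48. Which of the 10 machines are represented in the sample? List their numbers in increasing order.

Consecutive selections differ by k = 62, so their machine numbers differ by 62 mod 10 = 2.
gcd(62, 10) = 2, so the sample visits 10/2 = 5 distinct residues mod 10.
Start 48 is machine 8; the machines hit are 2, 4, 6, 8, 10.

2, 4, 6, 8, 10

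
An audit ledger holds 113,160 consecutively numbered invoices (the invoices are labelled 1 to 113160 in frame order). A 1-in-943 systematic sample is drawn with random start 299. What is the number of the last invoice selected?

k = 943
120th selection = r + (120−1)·k = 299 + 119×943 = 299 + 112217 = 112516

112516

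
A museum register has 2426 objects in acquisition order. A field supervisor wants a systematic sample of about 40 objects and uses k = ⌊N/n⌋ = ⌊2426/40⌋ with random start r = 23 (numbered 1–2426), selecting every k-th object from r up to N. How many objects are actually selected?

k = ⌊2426/40⌋ = 60
Achieved size = ⌊(2426 − 23)/60⌋ + 1 = ⌊2403/60⌋ + 1 = 40 + 1 = 41
(last selection: 23 + 40×60 = 2423 ≤ 2426; next would be 2483 > 2426)

41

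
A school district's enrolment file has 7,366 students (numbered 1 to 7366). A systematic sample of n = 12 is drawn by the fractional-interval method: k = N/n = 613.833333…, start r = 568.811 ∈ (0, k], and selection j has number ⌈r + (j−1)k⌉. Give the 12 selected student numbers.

j=1: r + 0k = 568.811 → ⌈·⌉ = 569
j=2: r + 1k = 1182.644333… → ⌈·⌉ = 1183
j=3: r + 2k = 1796.477666… → ⌈·⌉ = 1797
j=4: r + 3k = 2410.311 → ⌈·⌉ = 2411
j=5: r + 4k = 3024.144333… → ⌈·⌉ = 3025
j=6: r + 5k = 3637.977666… → ⌈·⌉ = 3638
j=7: r + 6k = 4251.811 → ⌈·⌉ = 4252
j=8: r + 7k = 4865.644333… → ⌈·⌉ = 4866
j=9: r + 8k = 5479.477666… → ⌈·⌉ = 5480
j=10: r + 9k = 6093.311 → ⌈·⌉ = 6094
j=11: r + 10k = 6707.144333… → ⌈·⌉ = 6708
j=12: r + 11k = 7320.977666… → ⌈·⌉ = 7321

569, 1183, 1797, 2411, 3025, 3638, 4252, 4866, 5480, 6094, 6708, 7321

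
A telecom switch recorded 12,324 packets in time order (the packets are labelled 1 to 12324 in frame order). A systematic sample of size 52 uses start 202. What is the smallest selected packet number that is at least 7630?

k = 12324/52 = 237
Steps past start: ⌈(7630 − 202)/237⌉ = ⌈7428/237⌉ = 32
Selected packet: 202 + 32×237 = 7786

7786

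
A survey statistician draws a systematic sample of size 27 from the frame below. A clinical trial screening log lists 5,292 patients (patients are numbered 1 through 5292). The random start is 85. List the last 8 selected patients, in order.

3809, 4005, 4201, 4397, 4593, 4789, 4985, 5181

k = N/n = 5292/27 = 196
20th selection = 85 + 19×196 = 3809
21st: 3809 + 196 = 4005
22nd: 4005 + 196 = 4201
23rd: 4201 + 196 = 4397
24th: 4397 + 196 = 4593
25th: 4593 + 196 = 4789
26th: 4789 + 196 = 4985
27th: 4985 + 196 = 5181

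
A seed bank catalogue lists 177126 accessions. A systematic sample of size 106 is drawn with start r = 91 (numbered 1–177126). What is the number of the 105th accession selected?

173875

k = 177126/106 = 1671
105th selection = r + (105−1)·k = 91 + 104×1671 = 91 + 173784 = 173875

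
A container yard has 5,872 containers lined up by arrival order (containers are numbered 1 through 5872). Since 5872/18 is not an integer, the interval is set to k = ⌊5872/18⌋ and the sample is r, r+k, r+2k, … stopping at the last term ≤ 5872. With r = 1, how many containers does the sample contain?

19

k = ⌊5872/18⌋ = 326
Achieved size = ⌊(5872 − 1)/326⌋ + 1 = ⌊5871/326⌋ + 1 = 18 + 1 = 19
(last selection: 1 + 18×326 = 5869 ≤ 5872; next would be 6195 > 5872)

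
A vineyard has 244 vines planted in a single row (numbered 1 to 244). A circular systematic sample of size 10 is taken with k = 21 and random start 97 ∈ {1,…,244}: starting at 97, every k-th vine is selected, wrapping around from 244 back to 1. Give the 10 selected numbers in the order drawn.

Selection 1: 97
Selection 2: 97 + 21 = 118
Selection 3: 118 + 21 = 139
Selection 4: 139 + 21 = 160
Selection 5: 160 + 21 = 181
Selection 6: 181 + 21 = 202
Selection 7: 202 + 21 = 223
Selection 8: 223 + 21 = 244
Selection 9: 244 + 21 = 265 → 265 − 244 = 21
Selection 10: 21 + 21 = 42

97, 118, 139, 160, 181, 202, 223, 244, 21, 42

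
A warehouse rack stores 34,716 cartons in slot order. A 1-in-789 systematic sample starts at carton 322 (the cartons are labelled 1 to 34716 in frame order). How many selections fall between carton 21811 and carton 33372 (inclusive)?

k = 789
First selection ≥ 21811: 322 + ⌈(21811−322)/789⌉·789 = 322 + 28×789 = 22414
Last selection ≤ 33372: 322 + ⌊(33372−322)/789⌋·789 = 322 + 41×789 = 32671
Count = 41 − 28 + 1 = 14

14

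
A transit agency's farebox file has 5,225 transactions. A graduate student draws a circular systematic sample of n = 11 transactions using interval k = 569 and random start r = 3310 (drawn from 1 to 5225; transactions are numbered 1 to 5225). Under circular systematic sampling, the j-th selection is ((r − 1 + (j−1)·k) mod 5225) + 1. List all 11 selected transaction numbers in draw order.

3310, 3879, 4448, 5017, 361, 930, 1499, 2068, 2637, 3206, 3775

Selection 1: 3310
Selection 2: 3310 + 569 = 3879
Selection 3: 3879 + 569 = 4448
Selection 4: 4448 + 569 = 5017
Selection 5: 5017 + 569 = 5586 → 5586 − 5225 = 361
Selection 6: 361 + 569 = 930
Selection 7: 930 + 569 = 1499
Selection 8: 1499 + 569 = 2068
Selection 9: 2068 + 569 = 2637
Selection 10: 2637 + 569 = 3206
Selection 11: 3206 + 569 = 3775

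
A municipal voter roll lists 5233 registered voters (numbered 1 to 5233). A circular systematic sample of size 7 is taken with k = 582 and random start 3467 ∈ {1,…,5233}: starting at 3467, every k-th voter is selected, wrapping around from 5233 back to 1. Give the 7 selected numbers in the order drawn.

3467, 4049, 4631, 5213, 562, 1144, 1726

Selection 1: 3467
Selection 2: 3467 + 582 = 4049
Selection 3: 4049 + 582 = 4631
Selection 4: 4631 + 582 = 5213
Selection 5: 5213 + 582 = 5795 → 5795 − 5233 = 562
Selection 6: 562 + 582 = 1144
Selection 7: 1144 + 582 = 1726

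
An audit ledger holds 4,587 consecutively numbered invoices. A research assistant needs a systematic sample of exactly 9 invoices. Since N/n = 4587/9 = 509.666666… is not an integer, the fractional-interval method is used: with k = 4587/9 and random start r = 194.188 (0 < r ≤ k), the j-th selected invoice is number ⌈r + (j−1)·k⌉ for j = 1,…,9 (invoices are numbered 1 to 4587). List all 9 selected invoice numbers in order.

j=1: r + 0k = 194.188 → ⌈·⌉ = 195
j=2: r + 1k = 703.854666… → ⌈·⌉ = 704
j=3: r + 2k = 1213.521333… → ⌈·⌉ = 1214
j=4: r + 3k = 1723.188 → ⌈·⌉ = 1724
j=5: r + 4k = 2232.854666… → ⌈·⌉ = 2233
j=6: r + 5k = 2742.521333… → ⌈·⌉ = 2743
j=7: r + 6k = 3252.188 → ⌈·⌉ = 3253
j=8: r + 7k = 3761.854666… → ⌈·⌉ = 3762
j=9: r + 8k = 4271.521333… → ⌈·⌉ = 4272

195, 704, 1214, 1724, 2233, 2743, 3253, 3762, 4272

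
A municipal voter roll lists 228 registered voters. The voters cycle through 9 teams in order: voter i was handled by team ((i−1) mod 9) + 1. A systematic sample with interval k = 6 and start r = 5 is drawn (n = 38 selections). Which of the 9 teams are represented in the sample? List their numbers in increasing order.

2, 5, 8

Consecutive selections differ by k = 6, so their team numbers differ by 6 mod 9 = 6.
gcd(6, 9) = 3, so the sample visits 9/3 = 3 distinct residues mod 9.
Start 5 is team 5; the teams hit are 2, 5, 8.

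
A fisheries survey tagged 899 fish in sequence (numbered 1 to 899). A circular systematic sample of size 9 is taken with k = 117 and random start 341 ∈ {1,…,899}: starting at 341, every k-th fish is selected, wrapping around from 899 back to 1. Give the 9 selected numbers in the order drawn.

341, 458, 575, 692, 809, 27, 144, 261, 378

Selection 1: 341
Selection 2: 341 + 117 = 458
Selection 3: 458 + 117 = 575
Selection 4: 575 + 117 = 692
Selection 5: 692 + 117 = 809
Selection 6: 809 + 117 = 926 → 926 − 899 = 27
Selection 7: 27 + 117 = 144
Selection 8: 144 + 117 = 261
Selection 9: 261 + 117 = 378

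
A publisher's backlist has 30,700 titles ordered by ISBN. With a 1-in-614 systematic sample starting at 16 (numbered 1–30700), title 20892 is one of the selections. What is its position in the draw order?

35

k = 614
position = (20892 − 16)/614 + 1 = 20876/614 + 1 = 34 + 1 = 35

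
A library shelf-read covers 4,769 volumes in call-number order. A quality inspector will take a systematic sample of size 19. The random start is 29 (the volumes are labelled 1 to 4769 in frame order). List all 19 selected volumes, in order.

29, 280, 531, 782, 1033, 1284, 1535, 1786, 2037, 2288, 2539, 2790, 3041, 3292, 3543, 3794, 4045, 4296, 4547

k = N/n = 4769/19 = 251
volume 1: 29
volume 2: 29 + 251 = 280
volume 3: 280 + 251 = 531
volume 4: 531 + 251 = 782
volume 5: 782 + 251 = 1033
volume 6: 1033 + 251 = 1284
volume 7: 1284 + 251 = 1535
volume 8: 1535 + 251 = 1786
volume 9: 1786 + 251 = 2037
volume 10: 2037 + 251 = 2288
volume 11: 2288 + 251 = 2539
volume 12: 2539 + 251 = 2790
volume 13: 2790 + 251 = 3041
volume 14: 3041 + 251 = 3292
volume 15: 3292 + 251 = 3543
volume 16: 3543 + 251 = 3794
volume 17: 3794 + 251 = 4045
volume 18: 4045 + 251 = 4296
volume 19: 4296 + 251 = 4547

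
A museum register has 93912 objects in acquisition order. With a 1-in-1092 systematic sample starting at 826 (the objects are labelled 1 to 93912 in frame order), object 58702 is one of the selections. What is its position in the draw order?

54

k = 1092
position = (58702 − 826)/1092 + 1 = 57876/1092 + 1 = 53 + 1 = 54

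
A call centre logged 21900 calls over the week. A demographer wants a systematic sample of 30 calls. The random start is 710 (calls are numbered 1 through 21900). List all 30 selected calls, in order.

710, 1440, 2170, 2900, 3630, 4360, 5090, 5820, 6550, 7280, 8010, 8740, 9470, 10200, 10930, 11660, 12390, 13120, 13850, 14580, 15310, 16040, 16770, 17500, 18230, 18960, 19690, 20420, 21150, 21880

k = N/n = 21900/30 = 730
call 1: 710
call 2: 710 + 730 = 1440
call 3: 1440 + 730 = 2170
call 4: 2170 + 730 = 2900
call 5: 2900 + 730 = 3630
call 6: 3630 + 730 = 4360
call 7: 4360 + 730 = 5090
call 8: 5090 + 730 = 5820
call 9: 5820 + 730 = 6550
call 10: 6550 + 730 = 7280
call 11: 7280 + 730 = 8010
call 12: 8010 + 730 = 8740
call 13: 8740 + 730 = 9470
call 14: 9470 + 730 = 10200
call 15: 10200 + 730 = 10930
call 16: 10930 + 730 = 11660
call 17: 11660 + 730 = 12390
call 18: 12390 + 730 = 13120
call 19: 13120 + 730 = 13850
call 20: 13850 + 730 = 14580
call 21: 14580 + 730 = 15310
call 22: 15310 + 730 = 16040
call 23: 16040 + 730 = 16770
call 24: 16770 + 730 = 17500
call 25: 17500 + 730 = 18230
call 26: 18230 + 730 = 18960
call 27: 18960 + 730 = 19690
call 28: 19690 + 730 = 20420
call 29: 20420 + 730 = 21150
call 30: 21150 + 730 = 21880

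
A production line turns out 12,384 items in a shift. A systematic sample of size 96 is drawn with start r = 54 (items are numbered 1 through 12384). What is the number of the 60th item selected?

7665

k = 12384/96 = 129
60th selection = r + (60−1)·k = 54 + 59×129 = 54 + 7611 = 7665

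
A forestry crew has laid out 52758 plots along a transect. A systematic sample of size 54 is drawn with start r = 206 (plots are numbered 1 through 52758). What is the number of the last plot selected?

k = 52758/54 = 977
54th selection = r + (54−1)·k = 206 + 53×977 = 206 + 51781 = 51987

51987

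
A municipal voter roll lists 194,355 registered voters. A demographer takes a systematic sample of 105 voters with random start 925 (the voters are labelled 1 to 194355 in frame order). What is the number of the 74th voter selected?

k = 194355/105 = 1851
74th selection = r + (74−1)·k = 925 + 73×1851 = 925 + 135123 = 136048

136048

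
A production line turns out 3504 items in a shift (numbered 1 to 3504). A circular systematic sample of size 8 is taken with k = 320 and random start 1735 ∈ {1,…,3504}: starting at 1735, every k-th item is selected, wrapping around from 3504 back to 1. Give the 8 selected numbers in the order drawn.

Selection 1: 1735
Selection 2: 1735 + 320 = 2055
Selection 3: 2055 + 320 = 2375
Selection 4: 2375 + 320 = 2695
Selection 5: 2695 + 320 = 3015
Selection 6: 3015 + 320 = 3335
Selection 7: 3335 + 320 = 3655 → 3655 − 3504 = 151
Selection 8: 151 + 320 = 471

1735, 2055, 2375, 2695, 3015, 3335, 151, 471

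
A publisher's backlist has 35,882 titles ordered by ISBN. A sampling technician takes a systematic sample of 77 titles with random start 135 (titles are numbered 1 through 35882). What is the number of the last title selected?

35551

k = 35882/77 = 466
77th selection = r + (77−1)·k = 135 + 76×466 = 135 + 35416 = 35551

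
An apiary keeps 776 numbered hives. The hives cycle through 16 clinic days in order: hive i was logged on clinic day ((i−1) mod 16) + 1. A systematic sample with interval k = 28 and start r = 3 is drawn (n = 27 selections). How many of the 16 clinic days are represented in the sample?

4

Consecutive selections differ by k = 28, so their clinic day numbers differ by 28 mod 16 = 12.
gcd(28, 16) = 4, so the sample visits 16/4 = 4 distinct residues mod 16.
Start 3 is clinic day 3; the clinic days hit are 3, 7, 11, 15.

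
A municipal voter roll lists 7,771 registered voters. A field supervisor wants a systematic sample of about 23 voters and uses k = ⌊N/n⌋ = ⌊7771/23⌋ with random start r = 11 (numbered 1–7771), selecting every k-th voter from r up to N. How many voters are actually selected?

k = ⌊7771/23⌋ = 337
Achieved size = ⌊(7771 − 11)/337⌋ + 1 = ⌊7760/337⌋ + 1 = 23 + 1 = 24
(last selection: 11 + 23×337 = 7762 ≤ 7771; next would be 8099 > 7771)

24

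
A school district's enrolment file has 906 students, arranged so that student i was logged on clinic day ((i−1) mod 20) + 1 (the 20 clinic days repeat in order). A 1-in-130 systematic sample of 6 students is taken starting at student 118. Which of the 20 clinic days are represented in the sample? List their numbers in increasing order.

Consecutive selections differ by k = 130, so their clinic day numbers differ by 130 mod 20 = 10.
gcd(130, 20) = 10, so the sample visits 20/10 = 2 distinct residues mod 20.
Start 118 is clinic day 18; the clinic days hit are 8, 18.

8, 18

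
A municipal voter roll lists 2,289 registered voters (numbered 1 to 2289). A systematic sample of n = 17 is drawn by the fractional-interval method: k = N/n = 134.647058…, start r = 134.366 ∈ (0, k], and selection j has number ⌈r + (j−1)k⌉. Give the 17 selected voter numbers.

j=1: r + 0k = 134.366 → ⌈·⌉ = 135
j=2: r + 1k = 269.013058… → ⌈·⌉ = 270
j=3: r + 2k = 403.660117… → ⌈·⌉ = 404
j=4: r + 3k = 538.307176… → ⌈·⌉ = 539
j=5: r + 4k = 672.954235… → ⌈·⌉ = 673
j=6: r + 5k = 807.601294… → ⌈·⌉ = 808
j=7: r + 6k = 942.248352… → ⌈·⌉ = 943
j=8: r + 7k = 1076.895411… → ⌈·⌉ = 1077
j=9: r + 8k = 1211.542470… → ⌈·⌉ = 1212
j=10: r + 9k = 1346.189529… → ⌈·⌉ = 1347
j=11: r + 10k = 1480.836588… → ⌈·⌉ = 1481
j=12: r + 11k = 1615.483647… → ⌈·⌉ = 1616
j=13: r + 12k = 1750.130705… → ⌈·⌉ = 1751
j=14: r + 13k = 1884.777764… → ⌈·⌉ = 1885
j=15: r + 14k = 2019.424823… → ⌈·⌉ = 2020
j=16: r + 15k = 2154.071882… → ⌈·⌉ = 2155
j=17: r + 16k = 2288.718941… → ⌈·⌉ = 2289

135, 270, 404, 539, 673, 808, 943, 1077, 1212, 1347, 1481, 1616, 1751, 1885, 2020, 2155, 2289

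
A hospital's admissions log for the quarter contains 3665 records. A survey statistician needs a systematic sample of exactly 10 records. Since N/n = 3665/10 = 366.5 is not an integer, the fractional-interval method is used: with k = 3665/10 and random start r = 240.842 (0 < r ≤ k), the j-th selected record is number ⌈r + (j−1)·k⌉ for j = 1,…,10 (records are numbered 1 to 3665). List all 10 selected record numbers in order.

241, 608, 974, 1341, 1707, 2074, 2440, 2807, 3173, 3540

j=1: r + 0k = 240.842 → ⌈·⌉ = 241
j=2: r + 1k = 607.342 → ⌈·⌉ = 608
j=3: r + 2k = 973.842 → ⌈·⌉ = 974
j=4: r + 3k = 1340.342 → ⌈·⌉ = 1341
j=5: r + 4k = 1706.842 → ⌈·⌉ = 1707
j=6: r + 5k = 2073.342 → ⌈·⌉ = 2074
j=7: r + 6k = 2439.842 → ⌈·⌉ = 2440
j=8: r + 7k = 2806.342 → ⌈·⌉ = 2807
j=9: r + 8k = 3172.842 → ⌈·⌉ = 3173
j=10: r + 9k = 3539.342 → ⌈·⌉ = 3540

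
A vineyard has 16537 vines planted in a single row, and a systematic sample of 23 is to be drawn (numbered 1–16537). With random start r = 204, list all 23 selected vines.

204, 923, 1642, 2361, 3080, 3799, 4518, 5237, 5956, 6675, 7394, 8113, 8832, 9551, 10270, 10989, 11708, 12427, 13146, 13865, 14584, 15303, 16022

k = N/n = 16537/23 = 719
vine 1: 204
vine 2: 204 + 719 = 923
vine 3: 923 + 719 = 1642
vine 4: 1642 + 719 = 2361
vine 5: 2361 + 719 = 3080
vine 6: 3080 + 719 = 3799
vine 7: 3799 + 719 = 4518
vine 8: 4518 + 719 = 5237
vine 9: 5237 + 719 = 5956
vine 10: 5956 + 719 = 6675
vine 11: 6675 + 719 = 7394
vine 12: 7394 + 719 = 8113
vine 13: 8113 + 719 = 8832
vine 14: 8832 + 719 = 9551
vine 15: 9551 + 719 = 10270
vine 16: 10270 + 719 = 10989
vine 17: 10989 + 719 = 11708
vine 18: 11708 + 719 = 12427
vine 19: 12427 + 719 = 13146
vine 20: 13146 + 719 = 13865
vine 21: 13865 + 719 = 14584
vine 22: 14584 + 719 = 15303
vine 23: 15303 + 719 = 16022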